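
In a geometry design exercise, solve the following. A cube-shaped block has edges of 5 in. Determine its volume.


Shape: cube
Side s = 5 in
Formula: V = s^3
V = 5 * 5 * 5
V = 25 * 5
V = 125
125 in^3


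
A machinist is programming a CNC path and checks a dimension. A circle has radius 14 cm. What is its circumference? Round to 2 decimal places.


Shape: circle
Radius r = 14 cm
Formula: C = 2 * pi * r
C = 2 * pi * 14
C = 28 * pi
C = 87.96
87.96 cm


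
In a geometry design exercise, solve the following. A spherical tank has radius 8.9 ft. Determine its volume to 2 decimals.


Shape: sphere
Radius r = 8.9 ft
Formula: V = (4/3) * pi * r^3
r^3 = 704.969
(4/3) * 704.969 = 939.958667
V = 939.958667 * pi
V = 2952.97
2952.97 ft^3


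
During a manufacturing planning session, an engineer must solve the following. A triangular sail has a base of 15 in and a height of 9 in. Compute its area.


Shape: triangle
Base b = 15 in, Height h = 9 in
Formula: A = (1/2) * b * h
A = 0.5 * 15 * 9
A = 0.5 * 135
A = 67.5
67.5 in^2


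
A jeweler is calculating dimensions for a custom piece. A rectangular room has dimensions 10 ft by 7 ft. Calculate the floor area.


Shape: rectangle
Length l = 10 ft, Width w = 7 ft
Formula: A = l * w
A = 10 * 7
A = 70
70 ft^2


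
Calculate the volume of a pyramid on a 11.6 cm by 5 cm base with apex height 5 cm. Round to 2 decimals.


Shape: rectangular pyramid
Base: 11.6 cm x 5 cm, Height h = 5 cm
Formula: V = (1/3) * base_area * h
base_area = 11.6 * 5 = 58
base_area * h = 58 * 5 = 290
V = 290 / 3
V = 96.67
96.67 cm^3


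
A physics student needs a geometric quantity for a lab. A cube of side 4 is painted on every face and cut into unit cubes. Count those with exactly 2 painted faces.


Large cube: 4 x 4 x 4, cut into unit cubes.
n = 4, so n - 2 = 2
Cubes with 2 painted faces lie along the edges, excluding corners.
A cube has 12 edges; each contributes (n - 2) = 2 such cubes.
Count = 12 * 2 = 24
24 unit cubes


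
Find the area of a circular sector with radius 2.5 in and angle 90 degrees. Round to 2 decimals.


Shape: circular sector
Radius r = 2.5 in, Angle = 90 degrees
Formula: A = (angle/360) * pi * r^2
r^2 = 6.25
Fraction of circle = 90/360
A = (90/360) * pi * 6.25
A = 1.5625 * pi
A = 4.91
4.91 in^2


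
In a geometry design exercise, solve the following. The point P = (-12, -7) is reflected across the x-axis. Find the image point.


Transformation: reflection
Original point: (-12, -7)
Rule for reflection over the x-axis: (x, y) -> (x, -y)
Apply: (-12, -7) -> (-12, 7)
(-12, 7)


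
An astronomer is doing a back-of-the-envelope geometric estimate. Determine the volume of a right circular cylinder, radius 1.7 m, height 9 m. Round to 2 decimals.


Shape: cylinder
Radius r = 1.7 m, Height h = 9 m
Formula: V = pi * r^2 * h
r^2 = 2.89
V = pi * 2.89 * 9
V = 26.01 * pi
V = 81.71
81.71 m^3


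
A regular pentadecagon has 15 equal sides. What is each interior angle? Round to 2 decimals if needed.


Shape: regular pentadecagon (15 sides)
Formula: interior angle = (n - 2) * 180 / n
(n - 2) = 13
(n - 2) * 180 = 2340
angle = 2340 / 15
angle = 156
156 degrees


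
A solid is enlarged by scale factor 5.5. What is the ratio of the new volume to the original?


Linear scale factor k = 5.5
Rule: under a linear scaling by k, volumes scale by k^3.
k^3 = 5.5 * 5.5 * 5.5
k^3 = 30.25 * 5.5
k^3 = 166.375
Volume scales by a factor of 166.375.
166.375 (dimensionless)


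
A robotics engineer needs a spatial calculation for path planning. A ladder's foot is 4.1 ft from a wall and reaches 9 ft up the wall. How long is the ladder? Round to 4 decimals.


Shape: right triangle
Legs a = 4.1 ft, b = 9 ft
Formula: c = sqrt(a^2 + b^2)
a^2 = 16.81, b^2 = 81
a^2 + b^2 = 97.81
c = sqrt(97.81)
c = 9.8899
9.8899 ft


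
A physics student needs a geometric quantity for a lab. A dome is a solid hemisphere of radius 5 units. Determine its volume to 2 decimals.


Shape: hemisphere (half of a sphere)
Radius r = 5 units
Formula: V = (1/2) * (4/3) * pi * r^3 = (2/3) * pi * r^3
r^3 = 125
(2/3) * 125 = 83.333333
V = 83.333333 * pi
V = 261.8
261.8 units^3


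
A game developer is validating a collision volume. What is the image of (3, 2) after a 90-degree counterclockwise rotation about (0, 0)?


Transformation: rotation about the origin
Original point: (3, 2)
Rule for 90 deg counterclockwise: (x, y) -> (-y, x)
Apply: (3, 2) -> (-2, 3)
(-2, 3)


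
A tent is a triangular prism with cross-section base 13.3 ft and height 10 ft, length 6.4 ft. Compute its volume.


Shape: triangular prism
Triangle base = 13.3 ft, triangle height = 10 ft, prism length L = 6.4 ft
Formula: V = (1/2 * b * h_tri) * L
Cross-section area = 0.5 * 13.3 * 10 = 66.5
V = 66.5 * 6.4
V = 425.6
425.6 ft^3


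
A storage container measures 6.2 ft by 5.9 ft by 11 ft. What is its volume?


Shape: rectangular prism
l = 6.2 ft, w = 5.9 ft, h = 11 ft
Formula: V = l * w * h
V = 6.2 * 5.9 * 11
V = 36.58 * 11
V = 402.38
402.38 ft^3


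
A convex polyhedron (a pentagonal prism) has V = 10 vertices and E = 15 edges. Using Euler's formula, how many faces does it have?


Polyhedron: pentagonal prism
Euler's formula for convex polyhedra: V - E + F = 2
Given: V = 10 vertices and E = 15 edges
Solve for F:
F = 2 + E - V = 2 + 15 - 10 = 7
7 faces


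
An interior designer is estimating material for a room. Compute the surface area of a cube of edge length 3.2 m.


Shape: cube
Side s = 3.2 m
A cube has 6 square faces.
Formula: SA = 6 * s^2
s^2 = 10.24
SA = 6 * 10.24
SA = 61.44
61.44 m^2


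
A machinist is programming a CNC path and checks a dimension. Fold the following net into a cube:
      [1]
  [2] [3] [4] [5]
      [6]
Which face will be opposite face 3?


Net: cross layout. Take square 3 as the base (bottom).
Fold the four squares in the horizontal row up around 3: 2 -> left, 4 -> right, 5 wraps to the top.
Fold 1 and 6 up from 3: 1 -> back, 6 -> front.
Opposite pairs are therefore: (1, 6), (2, 4), (3, 5).
Face 3 is opposite face 5.
face 5


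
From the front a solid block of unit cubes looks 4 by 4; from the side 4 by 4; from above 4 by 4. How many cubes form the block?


Orthographic views of a solid rectangular block:
Front view 4 x 4 -> length = 4, height = 4
Side view 4 x 4 -> width = 4, height = 4 (consistent)
Top view 4 x 4 -> confirms length = 4, width = 4
The block is 4 x 4 x 4.
Total unit cubes = 4 * 4 * 4 = 64
64 unit cubes


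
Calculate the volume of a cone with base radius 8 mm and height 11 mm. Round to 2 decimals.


Shape: cone
Radius r = 8 mm, Height h = 11 mm
Formula: V = (1/3) * pi * r^2 * h
r^2 = 64
pi * r^2 * h = pi * 64 * 11 = 704 * pi
V = 704 * pi / 3
V = 737.23
737.23 mm^3


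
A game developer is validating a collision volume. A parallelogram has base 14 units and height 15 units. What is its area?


Shape: parallelogram
Base b = 14 units, Height h = 15 units
Formula: A = b * h
A = 14 * 15
A = 210
210 units^2


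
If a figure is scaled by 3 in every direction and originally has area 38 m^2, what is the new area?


Linear scale factor k = 3
Original area = 38 m^2
Rule: under a linear scaling by k, areas scale by k^2.
k^2 = 3^2 = 9
New area = 38 * 9
New area = 342
342 m^2


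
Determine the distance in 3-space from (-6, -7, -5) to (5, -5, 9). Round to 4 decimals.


3D distance between two points
P1 = (-6, -7, -5), P2 = (5, -5, 9)
Formula: d = sqrt((x2-x1)^2 + (y2-y1)^2 + (z2-z1)^2)
dx = 5 - -6 = 11
dy = -5 - -7 = 2
dz = 9 - -5 = 14
dx^2 + dy^2 + dz^2 = 121 + 4 + 196 = 321
d = sqrt(321)
d = 17.9165
17.9165 units


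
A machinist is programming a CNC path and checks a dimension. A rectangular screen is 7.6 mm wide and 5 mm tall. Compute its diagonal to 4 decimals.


Shape: rectangle (diagonal via Pythagoras)
Sides: 7.6 mm and 5 mm
Formula: d = sqrt(l^2 + w^2)
l^2 = 57.76, w^2 = 25
l^2 + w^2 = 82.76
d = sqrt(82.76)
d = 9.0973
9.0973 mm


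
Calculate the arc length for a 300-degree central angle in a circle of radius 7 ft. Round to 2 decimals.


Shape: circular arc
Radius r = 7 ft, Angle = 300 degrees
Formula: L = (angle/360) * 2 * pi * r
2 * pi * r = 14 * pi
L = (300/360) * 14 * pi
L = 11.666667 * pi
L = 36.65
36.65 ft


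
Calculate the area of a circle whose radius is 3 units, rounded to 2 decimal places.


Shape: circle
Radius r = 3 units
Formula: A = pi * r^2
r^2 = 3^2 = 9
A = pi * 9
A = 28.27
28.27 units^2


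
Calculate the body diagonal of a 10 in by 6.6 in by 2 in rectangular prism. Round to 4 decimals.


Shape: rectangular box (space diagonal)
l = 10 in, w = 6.6 in, h = 2 in
Visualize: the diagonal of the base, then a right triangle with that diagonal and the height.
Formula: d = sqrt(l^2 + w^2 + h^2)
l^2 + w^2 + h^2 = 100 + 43.56 + 4 = 147.56
d = sqrt(147.56)
d = 12.1474
12.1474 in


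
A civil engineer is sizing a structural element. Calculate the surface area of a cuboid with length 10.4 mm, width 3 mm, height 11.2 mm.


Shape: rectangular prism
l = 10.4 mm, w = 3 mm, h = 11.2 mm
Formula: SA = 2(lw + lh + wh)
lw = 31.2, lh = 116.48, wh = 33.6
lw + lh + wh = 181.28
SA = 2 * 181.28
SA = 362.56
362.56 mm^2


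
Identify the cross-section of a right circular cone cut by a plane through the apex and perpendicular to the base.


Solid: right circular cone
Cutting plane: through the apex and perpendicular to the base
Visualize the intersection of the plane with the solid's surface.
The boundary of the cut region is a isosceles triangle.
isosceles triangle


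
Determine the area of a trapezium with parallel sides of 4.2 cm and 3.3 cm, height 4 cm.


Shape: trapezoid
Parallel sides a = 4.2 cm, b = 3.3 cm; Height h = 4 cm
Formula: A = (a + b) * h / 2
a + b = 4.2 + 3.3 = 7.5
A = 7.5 * 4 / 2
A = 30 / 2
A = 15
15 cm^2


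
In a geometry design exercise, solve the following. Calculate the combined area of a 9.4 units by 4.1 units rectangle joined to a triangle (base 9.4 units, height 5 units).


Composite shape: rectangle + triangle
Rectangle area = 9.4 * 4.1 = 38.54
Triangle area = 0.5 * 9.4 * 5 = 23.5
Total = 38.54 + 23.5
Total = 62.04
62.04 units^2


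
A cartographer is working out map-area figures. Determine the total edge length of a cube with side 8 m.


Shape: cube
Side s = 8 m
A cube has 12 edges, all equal.
Formula: total edge length = 12 * s
Total = 12 * 8
Total = 96
96 m


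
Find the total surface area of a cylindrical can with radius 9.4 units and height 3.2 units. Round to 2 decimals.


Shape: closed cylinder
Radius r = 9.4 units, Height h = 3.2 units
Formula: SA = 2*pi*r^2 + 2*pi*r*h = 2*pi*r*(r + h)
r + h = 12.6
2 * r * (r + h) = 2 * 9.4 * 12.6 = 236.88
SA = 236.88 * pi
SA = 744.18
744.18 units^2


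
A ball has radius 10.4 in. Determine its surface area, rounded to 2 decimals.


Shape: sphere
Radius r = 10.4 in
Formula: SA = 4 * pi * r^2
r^2 = 108.16
SA = 4 * pi * 108.16
SA = 432.64 * pi
SA = 1359.18
1359.18 in^2


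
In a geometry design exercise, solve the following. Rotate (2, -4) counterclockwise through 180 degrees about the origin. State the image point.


Transformation: rotation about the origin
Original point: (2, -4)
Rule for 180 deg: (x, y) -> (-x, -y)
Apply: (2, -4) -> (-2, 4)
(-2, 4)


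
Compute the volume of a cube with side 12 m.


Shape: cube
Side s = 12 m
Formula: V = s^3
V = 12 * 12 * 12
V = 144 * 12
V = 1728
1728 m^3


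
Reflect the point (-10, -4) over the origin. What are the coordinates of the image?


Transformation: reflection
Original point: (-10, -4)
Rule for reflection through the origin: (x, y) -> (-x, -y)
Apply: (-10, -4) -> (10, 4)
(10, 4)


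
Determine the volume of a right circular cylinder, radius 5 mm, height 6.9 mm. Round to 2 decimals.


Shape: cylinder
Radius r = 5 mm, Height h = 6.9 mm
Formula: V = pi * r^2 * h
r^2 = 25
V = pi * 25 * 6.9
V = 172.5 * pi
V = 541.92
541.92 mm^3


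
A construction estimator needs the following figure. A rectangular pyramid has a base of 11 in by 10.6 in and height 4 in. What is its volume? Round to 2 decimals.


Shape: rectangular pyramid
Base: 11 in x 10.6 in, Height h = 4 in
Formula: V = (1/3) * base_area * h
base_area = 11 * 10.6 = 116.6
base_area * h = 116.6 * 4 = 466.4
V = 466.4 / 3
V = 155.47
155.47 in^3


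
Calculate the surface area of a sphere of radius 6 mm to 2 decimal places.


Shape: sphere
Radius r = 6 mm
Formula: SA = 4 * pi * r^2
r^2 = 36
SA = 4 * pi * 36
SA = 144 * pi
SA = 452.39
452.39 mm^2


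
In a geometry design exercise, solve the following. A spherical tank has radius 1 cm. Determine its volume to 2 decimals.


Shape: sphere
Radius r = 1 cm
Formula: V = (4/3) * pi * r^3
r^3 = 1
(4/3) * 1 = 1.333333
V = 1.333333 * pi
V = 4.19
4.19 cm^3


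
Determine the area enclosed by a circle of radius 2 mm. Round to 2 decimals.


Shape: circle
Radius r = 2 mm
Formula: A = pi * r^2
r^2 = 2^2 = 4
A = pi * 4
A = 12.57
12.57 mm^2


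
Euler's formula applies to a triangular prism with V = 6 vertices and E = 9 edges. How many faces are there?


Polyhedron: triangular prism
Euler's formula for convex polyhedra: V - E + F = 2
Given: V = 6 vertices and E = 9 edges
Solve for F:
F = 2 + E - V = 2 + 9 - 6 = 5
5 faces


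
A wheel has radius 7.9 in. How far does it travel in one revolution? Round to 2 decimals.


Shape: circle
Radius r = 7.9 in
Formula: C = 2 * pi * r
C = 2 * pi * 7.9
C = 15.8 * pi
C = 49.64
49.64 in


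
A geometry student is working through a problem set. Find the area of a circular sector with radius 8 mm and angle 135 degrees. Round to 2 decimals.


Shape: circular sector
Radius r = 8 mm, Angle = 135 degrees
Formula: A = (angle/360) * pi * r^2
r^2 = 64
Fraction of circle = 135/360
A = (135/360) * pi * 64
A = 24 * pi
A = 75.4
75.4 mm^2


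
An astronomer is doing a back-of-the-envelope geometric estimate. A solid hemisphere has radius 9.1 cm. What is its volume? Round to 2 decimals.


Shape: hemisphere (half of a sphere)
Radius r = 9.1 cm
Formula: V = (1/2) * (4/3) * pi * r^3 = (2/3) * pi * r^3
r^3 = 753.571
(2/3) * 753.571 = 502.380667
V = 502.380667 * pi
V = 1578.28
1578.28 cm^3


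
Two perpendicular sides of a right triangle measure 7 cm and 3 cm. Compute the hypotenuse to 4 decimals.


Shape: right triangle
Legs a = 7 cm, b = 3 cm
Formula: c = sqrt(a^2 + b^2)
a^2 = 49, b^2 = 9
a^2 + b^2 = 58
c = sqrt(58)
c = 7.6158
7.6158 cm


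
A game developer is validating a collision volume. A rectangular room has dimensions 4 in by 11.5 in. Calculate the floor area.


Shape: rectangle
Length l = 4 in, Width w = 11.5 in
Formula: A = l * w
A = 4 * 11.5
A = 46
46 in^2


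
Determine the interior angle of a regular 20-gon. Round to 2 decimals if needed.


Shape: regular icosagon (20 sides)
Formula: interior angle = (n - 2) * 180 / n
(n - 2) = 18
(n - 2) * 180 = 3240
angle = 3240 / 20
angle = 162
162 degrees


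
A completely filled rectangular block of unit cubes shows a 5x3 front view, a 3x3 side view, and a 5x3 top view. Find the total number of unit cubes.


Orthographic views of a solid rectangular block:
Front view 5 x 3 -> length = 5, height = 3
Side view 3 x 3 -> width = 3, height = 3 (consistent)
Top view 5 x 3 -> confirms length = 5, width = 3
The block is 5 x 3 x 3.
Total unit cubes = 5 * 3 * 3 = 45
45 unit cubes


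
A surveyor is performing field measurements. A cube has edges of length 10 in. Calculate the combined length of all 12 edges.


Shape: cube
Side s = 10 in
A cube has 12 edges, all equal.
Formula: total edge length = 12 * s
Total = 12 * 10
Total = 120
120 in


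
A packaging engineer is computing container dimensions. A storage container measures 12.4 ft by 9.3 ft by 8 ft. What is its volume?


Shape: rectangular prism
l = 12.4 ft, w = 9.3 ft, h = 8 ft
Formula: V = l * w * h
V = 12.4 * 9.3 * 8
V = 115.32 * 8
V = 922.56
922.56 ft^3


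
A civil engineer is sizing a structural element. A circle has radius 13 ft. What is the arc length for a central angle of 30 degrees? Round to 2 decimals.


Shape: circular arc
Radius r = 13 ft, Angle = 30 degrees
Formula: L = (angle/360) * 2 * pi * r
2 * pi * r = 26 * pi
L = (30/360) * 26 * pi
L = 2.166667 * pi
L = 6.81
6.81 ft


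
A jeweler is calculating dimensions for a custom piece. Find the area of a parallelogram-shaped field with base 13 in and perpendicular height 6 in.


Shape: parallelogram
Base b = 13 in, Height h = 6 in
Formula: A = b * h
A = 13 * 6
A = 78
78 in^2


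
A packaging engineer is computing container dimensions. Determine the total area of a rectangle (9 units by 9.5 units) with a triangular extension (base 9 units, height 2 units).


Composite shape: rectangle + triangle
Rectangle area = 9 * 9.5 = 85.5
Triangle area = 0.5 * 9 * 2 = 9
Total = 85.5 + 9
Total = 94.5
94.5 units^2


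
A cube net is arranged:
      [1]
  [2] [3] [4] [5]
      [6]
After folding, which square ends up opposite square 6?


Net: cross layout. Take square 3 as the base (bottom).
Fold the four squares in the horizontal row up around 3: 2 -> left, 4 -> right, 5 wraps to the top.
Fold 1 and 6 up from 3: 1 -> back, 6 -> front.
Opposite pairs are therefore: (1, 6), (2, 4), (3, 5).
Face 6 is opposite face 1.
face 1


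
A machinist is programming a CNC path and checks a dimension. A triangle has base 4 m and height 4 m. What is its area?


Shape: triangle
Base b = 4 m, Height h = 4 m
Formula: A = (1/2) * b * h
A = 0.5 * 4 * 4
A = 0.5 * 16
A = 8
8 m^2


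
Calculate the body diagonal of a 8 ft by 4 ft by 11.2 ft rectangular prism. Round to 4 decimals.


Shape: rectangular box (space diagonal)
l = 8 ft, w = 4 ft, h = 11.2 ft
Visualize: the diagonal of the base, then a right triangle with that diagonal and the height.
Formula: d = sqrt(l^2 + w^2 + h^2)
l^2 + w^2 + h^2 = 64 + 16 + 125.44 = 205.44
d = sqrt(205.44)
d = 14.3332
14.3332 ft


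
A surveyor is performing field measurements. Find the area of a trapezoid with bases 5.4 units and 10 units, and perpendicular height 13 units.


Shape: trapezoid
Parallel sides a = 5.4 units, b = 10 units; Height h = 13 units
Formula: A = (a + b) * h / 2
a + b = 5.4 + 10 = 15.4
A = 15.4 * 13 / 2
A = 200.2 / 2
A = 100.1
100.1 units^2


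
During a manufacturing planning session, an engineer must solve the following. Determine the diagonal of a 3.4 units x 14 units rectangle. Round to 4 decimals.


Shape: rectangle (diagonal via Pythagoras)
Sides: 3.4 units and 14 units
Formula: d = sqrt(l^2 + w^2)
l^2 = 11.56, w^2 = 196
l^2 + w^2 = 207.56
d = sqrt(207.56)
d = 14.4069
14.4069 units


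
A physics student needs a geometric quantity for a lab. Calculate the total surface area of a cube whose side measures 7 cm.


Shape: cube
Side s = 7 cm
A cube has 6 square faces.
Formula: SA = 6 * s^2
s^2 = 49
SA = 6 * 49
SA = 294
294 cm^2


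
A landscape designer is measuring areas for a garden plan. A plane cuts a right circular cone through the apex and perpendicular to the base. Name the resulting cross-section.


Solid: right circular cone
Cutting plane: through the apex and perpendicular to the base
Visualize the intersection of the plane with the solid's surface.
The boundary of the cut region is a isosceles triangle.
isosceles triangle


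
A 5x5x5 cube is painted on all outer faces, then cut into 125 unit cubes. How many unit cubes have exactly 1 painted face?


Large cube: 5 x 5 x 5, cut into unit cubes.
n = 5, so n - 2 = 3
Cubes with 1 painted face lie in the interior of each face.
A cube has 6 faces; each contributes (n - 2)^2 = 9 such cubes.
Count = 6 * 9 = 54
54 unit cubes


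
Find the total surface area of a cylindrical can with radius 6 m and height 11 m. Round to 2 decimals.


Shape: closed cylinder
Radius r = 6 m, Height h = 11 m
Formula: SA = 2*pi*r^2 + 2*pi*r*h = 2*pi*r*(r + h)
r + h = 17
2 * r * (r + h) = 2 * 6 * 17 = 204
SA = 204 * pi
SA = 640.88
640.88 m^2


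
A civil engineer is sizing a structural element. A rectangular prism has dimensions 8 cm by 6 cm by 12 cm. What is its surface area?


Shape: rectangular prism
l = 8 cm, w = 6 cm, h = 12 cm
Formula: SA = 2(lw + lh + wh)
lw = 48, lh = 96, wh = 72
lw + lh + wh = 216
SA = 2 * 216
SA = 432
432 cm^2


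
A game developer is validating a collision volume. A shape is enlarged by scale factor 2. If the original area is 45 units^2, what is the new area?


Linear scale factor k = 2
Original area = 45 units^2
Rule: under a linear scaling by k, areas scale by k^2.
k^2 = 2^2 = 4
New area = 45 * 4
New area = 180
180 units^2


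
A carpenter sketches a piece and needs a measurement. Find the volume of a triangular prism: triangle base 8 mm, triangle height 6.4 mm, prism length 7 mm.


Shape: triangular prism
Triangle base = 8 mm, triangle height = 6.4 mm, prism length L = 7 mm
Formula: V = (1/2 * b * h_tri) * L
Cross-section area = 0.5 * 8 * 6.4 = 25.6
V = 25.6 * 7
V = 179.2
179.2 mm^3


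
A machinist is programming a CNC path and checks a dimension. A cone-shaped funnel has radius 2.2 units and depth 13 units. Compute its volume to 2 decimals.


Shape: cone
Radius r = 2.2 units, Height h = 13 units
Formula: V = (1/3) * pi * r^2 * h
r^2 = 4.84
pi * r^2 * h = pi * 4.84 * 13 = 62.92 * pi
V = 62.92 * pi / 3
V = 65.89
65.89 units^3


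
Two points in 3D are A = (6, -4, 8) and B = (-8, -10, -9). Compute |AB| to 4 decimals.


3D distance between two points
P1 = (6, -4, 8), P2 = (-8, -10, -9)
Formula: d = sqrt((x2-x1)^2 + (y2-y1)^2 + (z2-z1)^2)
dx = -8 - 6 = -14
dy = -10 - -4 = -6
dz = -9 - 8 = -17
dx^2 + dy^2 + dz^2 = 196 + 36 + 289 = 521
d = sqrt(521)
d = 22.8254
22.8254 units


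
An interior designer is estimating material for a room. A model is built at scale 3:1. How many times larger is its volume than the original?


Linear scale factor k = 3
Rule: under a linear scaling by k, volumes scale by k^3.
k^3 = 3 * 3 * 3
k^3 = 9 * 3
k^3 = 27
Volume scales by a factor of 27.
27 (dimensionless)


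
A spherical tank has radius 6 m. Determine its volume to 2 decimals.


Shape: sphere
Radius r = 6 m
Formula: V = (4/3) * pi * r^3
r^3 = 216
(4/3) * 216 = 288
V = 288 * pi
V = 904.78
904.78 m^3


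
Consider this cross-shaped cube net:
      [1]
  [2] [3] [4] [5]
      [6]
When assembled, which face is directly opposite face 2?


Net: cross layout. Take square 3 as the base (bottom).
Fold the four squares in the horizontal row up around 3: 2 -> left, 4 -> right, 5 wraps to the top.
Fold 1 and 6 up from 3: 1 -> back, 6 -> front.
Opposite pairs are therefore: (1, 6), (2, 4), (3, 5).
Face 2 is opposite face 4.
face 4


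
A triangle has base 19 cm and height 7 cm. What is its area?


Shape: triangle
Base b = 19 cm, Height h = 7 cm
Formula: A = (1/2) * b * h
A = 0.5 * 19 * 7
A = 0.5 * 133
A = 66.5
66.5 cm^2


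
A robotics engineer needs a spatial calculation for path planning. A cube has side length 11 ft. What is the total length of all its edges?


Shape: cube
Side s = 11 ft
A cube has 12 edges, all equal.
Formula: total edge length = 12 * s
Total = 12 * 11
Total = 132
132 ft


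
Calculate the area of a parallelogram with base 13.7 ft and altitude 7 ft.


Shape: parallelogram
Base b = 13.7 ft, Height h = 7 ft
Formula: A = b * h
A = 13.7 * 7
A = 95.9
95.9 ft^2


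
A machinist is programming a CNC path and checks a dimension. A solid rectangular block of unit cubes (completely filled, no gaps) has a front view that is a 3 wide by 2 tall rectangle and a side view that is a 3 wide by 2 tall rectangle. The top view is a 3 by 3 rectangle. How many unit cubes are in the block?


Orthographic views of a solid rectangular block:
Front view 3 x 2 -> length = 3, height = 2
Side view 3 x 2 -> width = 3, height = 2 (consistent)
Top view 3 x 3 -> confirms length = 3, width = 3
The block is 3 x 3 x 2.
Total unit cubes = 3 * 3 * 2 = 18
18 unit cubes


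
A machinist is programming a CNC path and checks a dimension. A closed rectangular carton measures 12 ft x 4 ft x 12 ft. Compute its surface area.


Shape: rectangular prism
l = 12 ft, w = 4 ft, h = 12 ft
Formula: SA = 2(lw + lh + wh)
lw = 48, lh = 144, wh = 48
lw + lh + wh = 240
SA = 2 * 240
SA = 480
480 ft^2


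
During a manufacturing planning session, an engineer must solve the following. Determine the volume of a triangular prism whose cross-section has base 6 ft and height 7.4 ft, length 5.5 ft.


Shape: triangular prism
Triangle base = 6 ft, triangle height = 7.4 ft, prism length L = 5.5 ft
Formula: V = (1/2 * b * h_tri) * L
Cross-section area = 0.5 * 6 * 7.4 = 22.2
V = 22.2 * 5.5
V = 122.1
122.1 ft^3


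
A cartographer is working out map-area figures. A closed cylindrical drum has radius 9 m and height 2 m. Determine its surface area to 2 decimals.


Shape: closed cylinder
Radius r = 9 m, Height h = 2 m
Formula: SA = 2*pi*r^2 + 2*pi*r*h = 2*pi*r*(r + h)
r + h = 11
2 * r * (r + h) = 2 * 9 * 11 = 198
SA = 198 * pi
SA = 622.04
622.04 m^2


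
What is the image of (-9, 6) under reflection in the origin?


Transformation: reflection
Original point: (-9, 6)
Rule for reflection through the origin: (x, y) -> (-x, -y)
Apply: (-9, 6) -> (9, -6)
(9, -6)


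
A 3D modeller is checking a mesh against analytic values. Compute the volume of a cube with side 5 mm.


Shape: cube
Side s = 5 mm
Formula: V = s^3
V = 5 * 5 * 5
V = 25 * 5
V = 125
125 mm^3


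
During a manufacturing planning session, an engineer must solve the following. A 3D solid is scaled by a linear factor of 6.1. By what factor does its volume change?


Linear scale factor k = 6.1
Rule: under a linear scaling by k, volumes scale by k^3.
k^3 = 6.1 * 6.1 * 6.1
k^3 = 37.21 * 6.1
k^3 = 226.981
Volume scales by a factor of 226.981.
226.981 (dimensionless)


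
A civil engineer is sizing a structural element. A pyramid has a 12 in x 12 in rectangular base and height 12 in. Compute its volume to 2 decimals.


Shape: rectangular pyramid
Base: 12 in x 12 in, Height h = 12 in
Formula: V = (1/3) * base_area * h
base_area = 12 * 12 = 144
base_area * h = 144 * 12 = 1728
V = 1728 / 3
V = 576
576 in^3


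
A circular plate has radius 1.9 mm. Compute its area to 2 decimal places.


Shape: circle
Radius r = 1.9 mm
Formula: A = pi * r^2
r^2 = 1.9^2 = 3.61
A = pi * 3.61
A = 11.34
11.34 mm^2


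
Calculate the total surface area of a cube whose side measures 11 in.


Shape: cube
Side s = 11 in
A cube has 6 square faces.
Formula: SA = 6 * s^2
s^2 = 121
SA = 6 * 121
SA = 726
726 in^2


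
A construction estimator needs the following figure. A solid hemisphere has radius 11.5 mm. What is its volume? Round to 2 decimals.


Shape: hemisphere (half of a sphere)
Radius r = 11.5 mm
Formula: V = (1/2) * (4/3) * pi * r^3 = (2/3) * pi * r^3
r^3 = 1520.875
(2/3) * 1520.875 = 1013.916667
V = 1013.916667 * pi
V = 3185.31
3185.31 mm^3


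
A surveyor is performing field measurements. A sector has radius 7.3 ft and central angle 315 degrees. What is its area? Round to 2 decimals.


Shape: circular sector
Radius r = 7.3 ft, Angle = 315 degrees
Formula: A = (angle/360) * pi * r^2
r^2 = 53.29
Fraction of circle = 315/360
A = (315/360) * pi * 53.29
A = 46.62875 * pi
A = 146.49
146.49 ft^2


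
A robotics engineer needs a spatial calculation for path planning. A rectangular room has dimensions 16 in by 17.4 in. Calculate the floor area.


Shape: rectangle
Length l = 16 in, Width w = 17.4 in
Formula: A = l * w
A = 16 * 17.4
A = 278.4
278.4 in^2


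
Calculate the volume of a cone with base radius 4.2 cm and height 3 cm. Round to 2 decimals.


Shape: cone
Radius r = 4.2 cm, Height h = 3 cm
Formula: V = (1/3) * pi * r^2 * h
r^2 = 17.64
pi * r^2 * h = pi * 17.64 * 3 = 52.92 * pi
V = 52.92 * pi / 3
V = 55.42
55.42 cm^3


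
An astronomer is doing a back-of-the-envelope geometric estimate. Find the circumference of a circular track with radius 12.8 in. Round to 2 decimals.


Shape: circle
Radius r = 12.8 in
Formula: C = 2 * pi * r
C = 2 * pi * 12.8
C = 25.6 * pi
C = 80.42
80.42 in


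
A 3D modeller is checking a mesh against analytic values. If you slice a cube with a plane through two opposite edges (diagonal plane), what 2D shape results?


Solid: cube
Cutting plane: through two opposite edges (diagonal plane)
Visualize the intersection of the plane with the solid's surface.
The boundary of the cut region is a rectangle.
rectangle


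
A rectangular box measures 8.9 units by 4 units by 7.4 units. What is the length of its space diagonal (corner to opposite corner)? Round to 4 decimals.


Shape: rectangular box (space diagonal)
l = 8.9 units, w = 4 units, h = 7.4 units
Visualize: the diagonal of the base, then a right triangle with that diagonal and the height.
Formula: d = sqrt(l^2 + w^2 + h^2)
l^2 + w^2 + h^2 = 79.21 + 16 + 54.76 = 149.97
d = sqrt(149.97)
d = 12.2462
12.2462 units


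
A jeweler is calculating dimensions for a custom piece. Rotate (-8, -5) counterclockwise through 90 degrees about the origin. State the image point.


Transformation: rotation about the origin
Original point: (-8, -5)
Rule for 90 deg counterclockwise: (x, y) -> (-y, x)
Apply: (-8, -5) -> (5, -8)
(5, -8)


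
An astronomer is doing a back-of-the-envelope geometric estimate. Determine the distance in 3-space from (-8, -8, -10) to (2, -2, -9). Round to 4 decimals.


3D distance between two points
P1 = (-8, -8, -10), P2 = (2, -2, -9)
Formula: d = sqrt((x2-x1)^2 + (y2-y1)^2 + (z2-z1)^2)
dx = 2 - -8 = 10
dy = -2 - -8 = 6
dz = -9 - -10 = 1
dx^2 + dy^2 + dz^2 = 100 + 36 + 1 = 137
d = sqrt(137)
d = 11.7047
11.7047 units


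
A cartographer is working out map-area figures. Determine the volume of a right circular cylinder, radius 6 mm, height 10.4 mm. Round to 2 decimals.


Shape: cylinder
Radius r = 6 mm, Height h = 10.4 mm
Formula: V = pi * r^2 * h
r^2 = 36
V = pi * 36 * 10.4
V = 374.4 * pi
V = 1176.21
1176.21 mm^3


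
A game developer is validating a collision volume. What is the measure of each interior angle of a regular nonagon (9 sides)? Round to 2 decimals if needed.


Shape: regular nonagon (9 sides)
Formula: interior angle = (n - 2) * 180 / n
(n - 2) = 7
(n - 2) * 180 = 1260
angle = 1260 / 9
angle = 140
140 degrees


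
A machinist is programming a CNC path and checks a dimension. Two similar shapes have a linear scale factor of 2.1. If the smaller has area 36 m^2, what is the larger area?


Linear scale factor k = 2.1
Original area = 36 m^2
Rule: under a linear scaling by k, areas scale by k^2.
k^2 = 2.1^2 = 4.41
New area = 36 * 4.41
New area = 158.76
158.76 m^2


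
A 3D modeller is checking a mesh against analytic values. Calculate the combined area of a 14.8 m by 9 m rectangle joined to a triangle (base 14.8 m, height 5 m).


Composite shape: rectangle + triangle
Rectangle area = 14.8 * 9 = 133.2
Triangle area = 0.5 * 14.8 * 5 = 37
Total = 133.2 + 37
Total = 170.2
170.2 m^2


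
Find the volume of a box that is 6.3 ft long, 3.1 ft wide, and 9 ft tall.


Shape: rectangular prism
l = 6.3 ft, w = 3.1 ft, h = 9 ft
Formula: V = l * w * h
V = 6.3 * 3.1 * 9
V = 19.53 * 9
V = 175.77
175.77 ft^3


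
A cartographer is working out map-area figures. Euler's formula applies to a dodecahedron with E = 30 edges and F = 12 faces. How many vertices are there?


Polyhedron: dodecahedron
Euler's formula for convex polyhedra: V - E + F = 2
Given: E = 30 edges and F = 12 faces
Solve for V:
V = 2 + E - F = 2 + 30 - 12 = 20
20 vertices


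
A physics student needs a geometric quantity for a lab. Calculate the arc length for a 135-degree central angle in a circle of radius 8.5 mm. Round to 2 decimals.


Shape: circular arc
Radius r = 8.5 mm, Angle = 135 degrees
Formula: L = (angle/360) * 2 * pi * r
2 * pi * r = 17 * pi
L = (135/360) * 17 * pi
L = 6.375 * pi
L = 20.03
20.03 mm


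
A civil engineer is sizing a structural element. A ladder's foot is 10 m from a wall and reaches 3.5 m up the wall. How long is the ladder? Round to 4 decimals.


Shape: right triangle
Legs a = 10 m, b = 3.5 m
Formula: c = sqrt(a^2 + b^2)
a^2 = 100, b^2 = 12.25
a^2 + b^2 = 112.25
c = sqrt(112.25)
c = 10.5948
10.5948 m


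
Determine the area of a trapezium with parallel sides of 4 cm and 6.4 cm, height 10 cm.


Shape: trapezoid
Parallel sides a = 4 cm, b = 6.4 cm; Height h = 10 cm
Formula: A = (a + b) * h / 2
a + b = 4 + 6.4 = 10.4
A = 10.4 * 10 / 2
A = 104 / 2
A = 52
52 cm^2


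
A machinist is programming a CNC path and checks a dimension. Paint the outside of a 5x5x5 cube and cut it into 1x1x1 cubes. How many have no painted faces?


Large cube: 5 x 5 x 5, cut into unit cubes.
n = 5, so n - 2 = 3
Unpainted cubes form the interior (n - 2)^3 block.
(n - 2)^3 = 3^3 = 27
27 unit cubes


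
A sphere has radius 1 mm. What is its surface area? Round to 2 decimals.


Shape: sphere
Radius r = 1 mm
Formula: SA = 4 * pi * r^2
r^2 = 1
SA = 4 * pi * 1
SA = 4 * pi
SA = 12.57
12.57 mm^2


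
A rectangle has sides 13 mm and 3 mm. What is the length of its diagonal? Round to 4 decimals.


Shape: rectangle (diagonal via Pythagoras)
Sides: 13 mm and 3 mm
Formula: d = sqrt(l^2 + w^2)
l^2 = 169, w^2 = 9
l^2 + w^2 = 178
d = sqrt(178)
d = 13.3417
13.3417 mm


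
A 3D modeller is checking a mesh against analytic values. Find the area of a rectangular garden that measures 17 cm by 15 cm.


Shape: rectangle
Length l = 17 cm, Width w = 15 cm
Formula: A = l * w
A = 17 * 15
A = 255
255 cm^2


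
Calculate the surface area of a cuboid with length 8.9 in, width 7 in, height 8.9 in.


Shape: rectangular prism
l = 8.9 in, w = 7 in, h = 8.9 in
Formula: SA = 2(lw + lh + wh)
lw = 62.3, lh = 79.21, wh = 62.3
lw + lh + wh = 203.81
SA = 2 * 203.81
SA = 407.62
407.62 in^2


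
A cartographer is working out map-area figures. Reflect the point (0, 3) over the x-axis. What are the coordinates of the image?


Transformation: reflection
Original point: (0, 3)
Rule for reflection over the x-axis: (x, y) -> (x, -y)
Apply: (0, 3) -> (0, -3)
(0, -3)


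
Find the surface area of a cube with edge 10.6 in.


Shape: cube
Side s = 10.6 in
A cube has 6 square faces.
Formula: SA = 6 * s^2
s^2 = 112.36
SA = 6 * 112.36
SA = 674.16
674.16 in^2


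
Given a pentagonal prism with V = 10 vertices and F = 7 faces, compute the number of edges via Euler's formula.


Polyhedron: pentagonal prism
Euler's formula for convex polyhedra: V - E + F = 2
Given: V = 10 vertices and F = 7 faces
Solve for E:
E = V + F - 2 = 10 + 7 - 2 = 15
15 edges


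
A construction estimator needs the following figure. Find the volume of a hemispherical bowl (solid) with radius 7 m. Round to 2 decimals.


Shape: hemisphere (half of a sphere)
Radius r = 7 m
Formula: V = (1/2) * (4/3) * pi * r^3 = (2/3) * pi * r^3
r^3 = 343
(2/3) * 343 = 228.666667
V = 228.666667 * pi
V = 718.38
718.38 m^3


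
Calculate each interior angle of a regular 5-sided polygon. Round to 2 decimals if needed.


Shape: regular pentagon (5 sides)
Formula: interior angle = (n - 2) * 180 / n
(n - 2) = 3
(n - 2) * 180 = 540
angle = 540 / 5
angle = 108
108 degrees


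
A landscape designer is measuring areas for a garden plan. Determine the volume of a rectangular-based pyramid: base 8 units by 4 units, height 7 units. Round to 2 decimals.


Shape: rectangular pyramid
Base: 8 units x 4 units, Height h = 7 units
Formula: V = (1/3) * base_area * h
base_area = 8 * 4 = 32
base_area * h = 32 * 7 = 224
V = 224 / 3
V = 74.67
74.67 units^3


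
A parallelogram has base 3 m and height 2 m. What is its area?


Shape: parallelogram
Base b = 3 m, Height h = 2 m
Formula: A = b * h
A = 3 * 2
A = 6
6 m^2


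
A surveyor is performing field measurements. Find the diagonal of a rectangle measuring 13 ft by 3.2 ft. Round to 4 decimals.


Shape: rectangle (diagonal via Pythagoras)
Sides: 13 ft and 3.2 ft
Formula: d = sqrt(l^2 + w^2)
l^2 = 169, w^2 = 10.24
l^2 + w^2 = 179.24
d = sqrt(179.24)
d = 13.3881
13.3881 ft


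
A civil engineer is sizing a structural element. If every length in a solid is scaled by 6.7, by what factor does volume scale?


Linear scale factor k = 6.7
Rule: under a linear scaling by k, volumes scale by k^3.
k^3 = 6.7 * 6.7 * 6.7
k^3 = 44.89 * 6.7
k^3 = 300.763
Volume scales by a factor of 300.763.
300.763 (dimensionless)


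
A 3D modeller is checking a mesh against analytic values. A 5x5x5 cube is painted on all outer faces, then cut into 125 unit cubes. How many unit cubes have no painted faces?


Large cube: 5 x 5 x 5, cut into unit cubes.
n = 5, so n - 2 = 3
Unpainted cubes form the interior (n - 2)^3 block.
(n - 2)^3 = 3^3 = 27
27 unit cubes


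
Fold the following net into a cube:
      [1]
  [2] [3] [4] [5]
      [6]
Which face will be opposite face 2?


Net: cross layout. Take square 3 as the base (bottom).
Fold the four squares in the horizontal row up around 3: 2 -> left, 4 -> right, 5 wraps to the top.
Fold 1 and 6 up from 3: 1 -> back, 6 -> front.
Opposite pairs are therefore: (1, 6), (2, 4), (3, 5).
Face 2 is opposite face 4.
face 4


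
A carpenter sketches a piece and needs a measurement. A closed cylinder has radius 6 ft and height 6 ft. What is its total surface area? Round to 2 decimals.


Shape: closed cylinder
Radius r = 6 ft, Height h = 6 ft
Formula: SA = 2*pi*r^2 + 2*pi*r*h = 2*pi*r*(r + h)
r + h = 12
2 * r * (r + h) = 2 * 6 * 12 = 144
SA = 144 * pi
SA = 452.39
452.39 ft^2


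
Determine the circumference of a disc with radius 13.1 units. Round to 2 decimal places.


Shape: circle
Radius r = 13.1 units
Formula: C = 2 * pi * r
C = 2 * pi * 13.1
C = 26.2 * pi
C = 82.31
82.31 units


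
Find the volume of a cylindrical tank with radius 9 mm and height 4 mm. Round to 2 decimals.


Shape: cylinder
Radius r = 9 mm, Height h = 4 mm
Formula: V = pi * r^2 * h
r^2 = 81
V = pi * 81 * 4
V = 324 * pi
V = 1017.88
1017.88 mm^3


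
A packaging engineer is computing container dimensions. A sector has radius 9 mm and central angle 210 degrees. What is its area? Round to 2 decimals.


Shape: circular sector
Radius r = 9 mm, Angle = 210 degrees
Formula: A = (angle/360) * pi * r^2
r^2 = 81
Fraction of circle = 210/360
A = (210/360) * pi * 81
A = 47.25 * pi
A = 148.44
148.44 mm^2


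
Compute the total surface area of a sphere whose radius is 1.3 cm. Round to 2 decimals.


Shape: sphere
Radius r = 1.3 cm
Formula: SA = 4 * pi * r^2
r^2 = 1.69
SA = 4 * pi * 1.69
SA = 6.76 * pi
SA = 21.24
21.24 cm^2


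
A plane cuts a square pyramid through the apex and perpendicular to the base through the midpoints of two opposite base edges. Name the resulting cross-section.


Solid: square pyramid
Cutting plane: through the apex and perpendicular to the base through the midpoints of two opposite base edges
Visualize the intersection of the plane with the solid's surface.
The boundary of the cut region is a isosceles triangle.
isosceles triangle


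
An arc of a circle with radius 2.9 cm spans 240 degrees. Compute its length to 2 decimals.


Shape: circular arc
Radius r = 2.9 cm, Angle = 240 degrees
Formula: L = (angle/360) * 2 * pi * r
2 * pi * r = 5.8 * pi
L = (240/360) * 5.8 * pi
L = 3.866667 * pi
L = 12.15
12.15 cm


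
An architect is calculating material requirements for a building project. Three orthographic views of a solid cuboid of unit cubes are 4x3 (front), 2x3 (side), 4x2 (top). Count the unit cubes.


Orthographic views of a solid rectangular block:
Front view 4 x 3 -> length = 4, height = 3
Side view 2 x 3 -> width = 2, height = 3 (consistent)
Top view 4 x 2 -> confirms length = 4, width = 2
The block is 4 x 2 x 3.
Total unit cubes = 4 * 2 * 3 = 24
24 unit cubes


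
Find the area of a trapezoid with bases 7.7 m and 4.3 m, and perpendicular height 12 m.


Shape: trapezoid
Parallel sides a = 7.7 m, b = 4.3 m; Height h = 12 m
Formula: A = (a + b) * h / 2
a + b = 7.7 + 4.3 = 12
A = 12 * 12 / 2
A = 144 / 2
A = 72
72 m^2


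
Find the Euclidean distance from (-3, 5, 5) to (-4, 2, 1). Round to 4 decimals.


3D distance between two points
P1 = (-3, 5, 5), P2 = (-4, 2, 1)
Formula: d = sqrt((x2-x1)^2 + (y2-y1)^2 + (z2-z1)^2)
dx = -4 - -3 = -1
dy = 2 - 5 = -3
dz = 1 - 5 = -4
dx^2 + dy^2 + dz^2 = 1 + 9 + 16 = 26
d = sqrt(26)
d = 5.099
5.099 units
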